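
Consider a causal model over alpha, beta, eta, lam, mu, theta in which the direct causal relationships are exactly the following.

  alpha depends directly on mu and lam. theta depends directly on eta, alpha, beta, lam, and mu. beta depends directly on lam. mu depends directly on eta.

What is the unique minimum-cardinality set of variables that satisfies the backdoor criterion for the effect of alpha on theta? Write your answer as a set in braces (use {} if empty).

Variables eligible for adjustment (non-descendants of alpha, excluding alpha and theta): {beta, eta, lam, mu}.
Backdoor paths from alpha to theta:
  P1: alpha <- lam -> beta -> theta
  P2: alpha <- lam -> theta
  P3: alpha <- mu <- eta -> theta
  P4: alpha <- mu -> theta
The empty set is not sufficient: P1 (alpha <- lam -> beta -> theta) has no collider blocking it and no conditioned non-collider, so it is open.
Try {lam, mu}:
  P1: blocked at fork node lam ∈ conditioning set.
  P2: blocked at fork node lam ∈ conditioning set.
  P3: blocked at chain node mu ∈ conditioning set.
  P4: blocked at fork node mu ∈ conditioning set.
{lam, mu} contains no descendant of alpha and blocks every backdoor path.
Every element of {lam, mu} is needed (dropping lam leaves P1 open; dropping mu leaves P3 open), so no proper subset is valid.
Among all size-2 subsets of the eligible variables, only {lam, mu} blocks every backdoor path, so it is the unique smallest valid adjustment set.

{lam, mu}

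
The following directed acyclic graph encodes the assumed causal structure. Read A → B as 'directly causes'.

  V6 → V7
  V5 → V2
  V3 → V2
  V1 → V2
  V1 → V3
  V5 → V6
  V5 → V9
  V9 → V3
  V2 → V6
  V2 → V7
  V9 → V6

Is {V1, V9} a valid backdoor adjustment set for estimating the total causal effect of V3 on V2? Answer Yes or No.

Yes

Backdoor paths from V3 to V2 (paths whose first edge points into V3):
  P1: V3 <- V1 -> V2
  P2: V3 <- V9 <- V5 -> V2
  P3: V3 <- V9 <- V5 -> V6 <- V2
  P4: V3 <- V9 <- V5 -> V6 -> V7 <- V2
  P5: V3 <- V9 -> V6 <- V5 -> V2
  P6: V3 <- V9 -> V6 <- V2
  P7: V3 <- V9 -> V6 -> V7 <- V2
Condition 1 (no descendant of V3 in the set): holds — descendants of V3 are {V2, V6, V7}; none are in {V1, V9}.
Condition 2 (every backdoor path blocked by {V1, V9}):
  P1: blocked at fork node V1 ∈ conditioning set.
  P2: blocked at chain node V9 ∈ conditioning set.
  P3: blocked at chain node V9 ∈ conditioning set.
  P4: blocked at chain node V9 ∈ conditioning set.
  P5: blocked at fork node V9 ∈ conditioning set.
  P6: blocked at fork node V9 ∈ conditioning set.
  P7: blocked at fork node V9 ∈ conditioning set.
{V1, V9} satisfies the backdoor criterion.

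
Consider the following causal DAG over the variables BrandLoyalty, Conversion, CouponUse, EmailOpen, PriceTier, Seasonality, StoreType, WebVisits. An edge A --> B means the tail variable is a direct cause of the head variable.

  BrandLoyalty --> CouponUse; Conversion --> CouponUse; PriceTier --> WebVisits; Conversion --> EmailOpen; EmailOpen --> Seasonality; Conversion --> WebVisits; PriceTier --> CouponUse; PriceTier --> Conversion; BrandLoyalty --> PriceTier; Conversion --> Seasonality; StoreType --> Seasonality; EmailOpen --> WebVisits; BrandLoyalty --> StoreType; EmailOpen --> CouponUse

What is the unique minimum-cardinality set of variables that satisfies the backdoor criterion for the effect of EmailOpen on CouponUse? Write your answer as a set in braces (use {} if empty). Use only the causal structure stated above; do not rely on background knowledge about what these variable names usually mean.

Variables eligible for adjustment (non-descendants of EmailOpen, excluding EmailOpen and CouponUse): {BrandLoyalty, Conversion, PriceTier, StoreType}.
Backdoor paths from EmailOpen to CouponUse:
  P1: EmailOpen <- Conversion <- PriceTier <- BrandLoyalty -> CouponUse
  P2: EmailOpen <- Conversion <- PriceTier -> CouponUse
  P3: EmailOpen <- Conversion -> CouponUse
  P4: EmailOpen <- Conversion -> Seasonality <- StoreType <- BrandLoyalty -> PriceTier -> CouponUse
  P5: EmailOpen <- Conversion -> Seasonality <- StoreType <- BrandLoyalty -> CouponUse
  P6: EmailOpen <- Conversion -> WebVisits <- PriceTier <- BrandLoyalty -> CouponUse
  P7: EmailOpen <- Conversion -> WebVisits <- PriceTier -> CouponUse
The empty set is not sufficient: P1 (EmailOpen <- Conversion <- PriceTier <- BrandLoyalty -> CouponUse) has no collider blocking it and no conditioned non-collider, so it is open.
Try {Conversion}:
  P1: blocked at chain node Conversion ∈ conditioning set.
  P2: blocked at chain node Conversion ∈ conditioning set.
  P3: blocked at fork node Conversion ∈ conditioning set.
  P4: blocked at fork node Conversion ∈ conditioning set.
  P5: blocked at fork node Conversion ∈ conditioning set.
  P6: blocked at fork node Conversion ∈ conditioning set.
  P7: blocked at fork node Conversion ∈ conditioning set.
{Conversion} contains no descendant of EmailOpen and blocks every backdoor path.
No other singleton works — e.g. {BrandLoyalty} leaves P2 open — so {Conversion} is the unique smallest valid adjustment set.

{Conversion}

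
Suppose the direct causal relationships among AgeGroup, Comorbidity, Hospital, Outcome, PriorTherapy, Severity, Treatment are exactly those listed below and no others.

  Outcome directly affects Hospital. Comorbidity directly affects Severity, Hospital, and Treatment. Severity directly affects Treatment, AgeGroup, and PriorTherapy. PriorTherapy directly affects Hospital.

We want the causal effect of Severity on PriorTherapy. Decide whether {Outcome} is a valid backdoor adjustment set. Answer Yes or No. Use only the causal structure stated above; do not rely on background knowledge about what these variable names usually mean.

Yes

Backdoor paths from Severity to PriorTherapy (paths whose first edge points into Severity):
  P1: Severity <- Comorbidity -> Hospital <- PriorTherapy
Condition 1 (no descendant of Severity in the set): holds — descendants of Severity are {AgeGroup, Hospital, PriorTherapy, Treatment}; none are in {Outcome}.
Condition 2 (every backdoor path blocked by {Outcome}):
  P1: blocked at collider Hospital (neither it nor any descendant is in the conditioning set).
{Outcome} satisfies the backdoor criterion.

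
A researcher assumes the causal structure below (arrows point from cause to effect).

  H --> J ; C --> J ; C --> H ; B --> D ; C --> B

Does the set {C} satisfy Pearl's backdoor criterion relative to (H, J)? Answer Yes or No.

Yes

Backdoor paths from H to J (paths whose first edge points into H):
  P1: H <- C -> J
Condition 1 (no descendant of H in the set): holds — descendants of H are {J}; none are in {C}.
Condition 2 (every backdoor path blocked by {C}):
  P1: blocked at fork node C ∈ conditioning set.
{C} satisfies the backdoor criterion.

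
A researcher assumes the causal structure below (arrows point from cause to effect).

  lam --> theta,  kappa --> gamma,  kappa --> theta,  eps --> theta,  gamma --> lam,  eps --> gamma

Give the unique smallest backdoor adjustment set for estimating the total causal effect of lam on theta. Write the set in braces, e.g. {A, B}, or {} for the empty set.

{gamma}

Variables eligible for adjustment (non-descendants of lam, excluding lam and theta): {eps, gamma, kappa}.
Backdoor paths from lam to theta:
  P1: lam <- gamma <- eps -> theta
  P2: lam <- gamma <- kappa -> theta
The empty set is not sufficient: P1 (lam <- gamma <- eps -> theta) has no collider blocking it and no conditioned non-collider, so it is open.
Try {gamma}:
  P1: blocked at chain node gamma ∈ conditioning set.
  P2: blocked at chain node gamma ∈ conditioning set.
{gamma} contains no descendant of lam and blocks every backdoor path.
No other singleton works — e.g. {eps} leaves P2 open — so {gamma} is the unique smallest valid adjustment set.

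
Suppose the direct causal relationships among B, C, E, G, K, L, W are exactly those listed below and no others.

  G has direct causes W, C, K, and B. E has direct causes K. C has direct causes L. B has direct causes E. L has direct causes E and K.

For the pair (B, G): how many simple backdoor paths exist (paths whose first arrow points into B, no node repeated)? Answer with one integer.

A backdoor path from B to G is any simple undirected path whose first edge points into B (i.e. leaves B via a parent).
Parents of B: {E}.
Enumerating:
  P1: B <- E <- K -> L -> C -> G
  P2: B <- E <- K -> G
  P3: B <- E -> L <- K -> G
  P4: B <- E -> L -> C -> G
That exhausts the simple backdoor paths. Count: 4.

4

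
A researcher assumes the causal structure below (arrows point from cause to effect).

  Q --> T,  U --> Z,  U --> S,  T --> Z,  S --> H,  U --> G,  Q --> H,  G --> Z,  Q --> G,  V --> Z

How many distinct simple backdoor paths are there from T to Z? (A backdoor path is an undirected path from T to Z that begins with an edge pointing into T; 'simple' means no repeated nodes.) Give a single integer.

A backdoor path from T to Z is any simple undirected path whose first edge points into T (i.e. leaves T via a parent).
Parents of T: {Q}.
Enumerating:
  P1: T <- Q -> G <- U -> Z
  P2: T <- Q -> G -> Z
  P3: T <- Q -> H <- S <- U -> G -> Z
  P4: T <- Q -> H <- S <- U -> Z
That exhausts the simple backdoor paths. Count: 4.

4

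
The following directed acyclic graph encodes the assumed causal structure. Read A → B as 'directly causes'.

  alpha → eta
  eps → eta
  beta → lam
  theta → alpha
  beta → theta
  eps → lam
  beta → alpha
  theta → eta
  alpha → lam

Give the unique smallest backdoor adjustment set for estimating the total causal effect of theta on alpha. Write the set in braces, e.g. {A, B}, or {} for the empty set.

{beta}

Variables eligible for adjustment (non-descendants of theta, excluding theta and alpha): {beta, eps}.
Backdoor paths from theta to alpha:
  P1: theta <- beta -> alpha
  P2: theta <- beta -> lam <- eps -> eta <- alpha
  P3: theta <- beta -> lam <- alpha
The empty set is not sufficient: P1 (theta <- beta -> alpha) has no collider blocking it and no conditioned non-collider, so it is open.
Try {beta}:
  P1: blocked at fork node beta ∈ conditioning set.
  P2: blocked at fork node beta ∈ conditioning set.
  P3: blocked at fork node beta ∈ conditioning set.
{beta} contains no descendant of theta and blocks every backdoor path.
No other singleton works — e.g. {eps} leaves P1 open — so {beta} is the unique smallest valid adjustment set.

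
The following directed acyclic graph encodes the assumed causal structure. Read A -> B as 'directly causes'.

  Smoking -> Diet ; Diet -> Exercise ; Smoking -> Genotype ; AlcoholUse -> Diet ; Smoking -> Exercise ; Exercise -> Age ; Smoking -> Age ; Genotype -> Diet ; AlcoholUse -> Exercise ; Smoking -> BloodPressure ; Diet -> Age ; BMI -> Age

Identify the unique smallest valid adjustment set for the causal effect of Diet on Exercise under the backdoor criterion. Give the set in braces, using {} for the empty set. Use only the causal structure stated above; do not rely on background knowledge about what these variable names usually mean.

{AlcoholUse, Smoking}

Variables eligible for adjustment (non-descendants of Diet, excluding Diet and Exercise): {AlcoholUse, BMI, BloodPressure, Genotype, Smoking}.
Backdoor paths from Diet to Exercise:
  P1: Diet <- Smoking -> Exercise
  P2: Diet <- Smoking -> Age <- Exercise
  P3: Diet <- AlcoholUse -> Exercise
  P4: Diet <- Genotype <- Smoking -> Exercise
  P5: Diet <- Genotype <- Smoking -> Age <- Exercise
The empty set is not sufficient: P1 (Diet <- Smoking -> Exercise) has no collider blocking it and no conditioned non-collider, so it is open.
Try {AlcoholUse, Smoking}:
  P1: blocked at fork node Smoking ∈ conditioning set.
  P2: blocked at fork node Smoking ∈ conditioning set.
  P3: blocked at fork node AlcoholUse ∈ conditioning set.
  P4: blocked at fork node Smoking ∈ conditioning set.
  P5: blocked at fork node Smoking ∈ conditioning set.
{AlcoholUse, Smoking} contains no descendant of Diet and blocks every backdoor path.
Every element of {AlcoholUse, Smoking} is needed (dropping AlcoholUse leaves P3 open; dropping Smoking leaves P1 open), so no proper subset is valid.
Among all size-2 subsets of the eligible variables, only {AlcoholUse, Smoking} blocks every backdoor path, so it is the unique smallest valid adjustment set.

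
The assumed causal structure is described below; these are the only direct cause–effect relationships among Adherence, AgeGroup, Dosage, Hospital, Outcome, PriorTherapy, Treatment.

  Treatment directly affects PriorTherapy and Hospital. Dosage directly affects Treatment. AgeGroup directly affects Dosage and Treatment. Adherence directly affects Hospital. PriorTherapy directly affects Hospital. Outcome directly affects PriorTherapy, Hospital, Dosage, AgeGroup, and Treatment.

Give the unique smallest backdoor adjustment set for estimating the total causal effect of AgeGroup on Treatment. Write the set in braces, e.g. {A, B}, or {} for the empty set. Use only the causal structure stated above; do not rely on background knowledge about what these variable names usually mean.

{Outcome}

Variables eligible for adjustment (non-descendants of AgeGroup, excluding AgeGroup and Treatment): {Adherence, Outcome}.
Backdoor paths from AgeGroup to Treatment:
  P1: AgeGroup <- Outcome -> Dosage -> Treatment
  P2: AgeGroup <- Outcome -> Treatment
  P3: AgeGroup <- Outcome -> PriorTherapy <- Treatment
  P4: AgeGroup <- Outcome -> PriorTherapy -> Hospital <- Treatment
  P5: AgeGroup <- Outcome -> Hospital <- Treatment
  P6: AgeGroup <- Outcome -> Hospital <- PriorTherapy <- Treatment
The empty set is not sufficient: P1 (AgeGroup <- Outcome -> Dosage -> Treatment) has no collider blocking it and no conditioned non-collider, so it is open.
Try {Outcome}:
  P1: blocked at fork node Outcome ∈ conditioning set.
  P2: blocked at fork node Outcome ∈ conditioning set.
  P3: blocked at fork node Outcome ∈ conditioning set.
  P4: blocked at fork node Outcome ∈ conditioning set.
  P5: blocked at fork node Outcome ∈ conditioning set.
  P6: blocked at fork node Outcome ∈ conditioning set.
{Outcome} contains no descendant of AgeGroup and blocks every backdoor path.
No other singleton works — e.g. {Adherence} leaves P1 open — so {Outcome} is the unique smallest valid adjustment set.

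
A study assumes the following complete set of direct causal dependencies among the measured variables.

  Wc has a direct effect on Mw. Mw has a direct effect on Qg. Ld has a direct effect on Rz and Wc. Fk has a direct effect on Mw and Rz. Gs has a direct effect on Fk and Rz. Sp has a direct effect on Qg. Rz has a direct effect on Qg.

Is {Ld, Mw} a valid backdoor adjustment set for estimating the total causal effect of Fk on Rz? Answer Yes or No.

No

Backdoor paths from Fk to Rz (paths whose first edge points into Fk):
  P1: Fk <- Gs -> Rz
Condition 1 (no descendant of Fk in the set): FAILS — Mw is a descendant of Fk.
Condition 2 (every backdoor path blocked by {Ld, Mw}):
  P1: open — no interior node is in the conditioning set.
{Ld, Mw} does not satisfy the backdoor criterion.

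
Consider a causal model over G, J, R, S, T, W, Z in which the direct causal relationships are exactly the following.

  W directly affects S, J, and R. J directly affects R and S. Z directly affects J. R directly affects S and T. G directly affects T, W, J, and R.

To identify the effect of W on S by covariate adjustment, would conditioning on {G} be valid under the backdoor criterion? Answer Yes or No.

Yes

Backdoor paths from W to S (paths whose first edge points into W):
  P1: W <- G -> J -> R -> S
  P2: W <- G -> J -> S
  P3: W <- G -> R <- J -> S
  P4: W <- G -> R -> S
  P5: W <- G -> T <- R <- J -> S
  P6: W <- G -> T <- R -> S
Condition 1 (no descendant of W in the set): holds — descendants of W are {J, R, S, T}; none are in {G}.
Condition 2 (every backdoor path blocked by {G}):
  P1: blocked at fork node G ∈ conditioning set.
  P2: blocked at fork node G ∈ conditioning set.
  P3: blocked at fork node G ∈ conditioning set.
  P4: blocked at fork node G ∈ conditioning set.
  P5: blocked at fork node G ∈ conditioning set.
  P6: blocked at fork node G ∈ conditioning set.
{G} satisfies the backdoor criterion.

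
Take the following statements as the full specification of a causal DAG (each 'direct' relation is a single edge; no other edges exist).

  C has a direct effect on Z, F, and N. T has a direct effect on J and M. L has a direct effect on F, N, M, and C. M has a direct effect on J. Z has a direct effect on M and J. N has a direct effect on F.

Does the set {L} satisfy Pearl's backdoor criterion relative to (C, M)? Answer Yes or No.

Backdoor paths from C to M (paths whose first edge points into C):
  P1: C <- L -> M
Condition 1 (no descendant of C in the set): holds — descendants of C are {F, J, M, N, Z}; none are in {L}.
Condition 2 (every backdoor path blocked by {L}):
  P1: blocked at fork node L ∈ conditioning set.
{L} satisfies the backdoor criterion.

Yes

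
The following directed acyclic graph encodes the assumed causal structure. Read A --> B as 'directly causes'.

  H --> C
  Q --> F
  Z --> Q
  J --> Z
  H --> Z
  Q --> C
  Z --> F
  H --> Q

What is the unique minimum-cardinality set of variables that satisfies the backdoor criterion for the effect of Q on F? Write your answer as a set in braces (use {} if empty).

{Z}

Variables eligible for adjustment (non-descendants of Q, excluding Q and F): {H, J, Z}.
Backdoor paths from Q to F:
  P1: Q <- H -> Z -> F
  P2: Q <- Z -> F
The empty set is not sufficient: P1 (Q <- H -> Z -> F) has no collider blocking it and no conditioned non-collider, so it is open.
Try {Z}:
  P1: blocked at chain node Z ∈ conditioning set.
  P2: blocked at fork node Z ∈ conditioning set.
{Z} contains no descendant of Q and blocks every backdoor path.
No other singleton works — e.g. {H} leaves P2 open — so {Z} is the unique smallest valid adjustment set.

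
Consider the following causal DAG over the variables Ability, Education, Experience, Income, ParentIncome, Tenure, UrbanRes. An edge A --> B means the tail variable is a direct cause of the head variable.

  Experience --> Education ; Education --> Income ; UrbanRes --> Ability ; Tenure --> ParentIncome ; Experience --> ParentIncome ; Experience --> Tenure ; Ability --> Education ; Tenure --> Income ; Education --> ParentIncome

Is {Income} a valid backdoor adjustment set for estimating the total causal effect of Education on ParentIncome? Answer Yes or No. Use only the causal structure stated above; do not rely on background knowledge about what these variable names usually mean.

No

Backdoor paths from Education to ParentIncome (paths whose first edge points into Education):
  P1: Education <- Experience -> Tenure -> ParentIncome
  P2: Education <- Experience -> ParentIncome
Condition 1 (no descendant of Education in the set): FAILS — Income is a descendant of Education.
Condition 2 (every backdoor path blocked by {Income}):
  P1: open — no interior node is in the conditioning set.
  P2: open — no interior node is in the conditioning set.
{Income} does not satisfy the backdoor criterion.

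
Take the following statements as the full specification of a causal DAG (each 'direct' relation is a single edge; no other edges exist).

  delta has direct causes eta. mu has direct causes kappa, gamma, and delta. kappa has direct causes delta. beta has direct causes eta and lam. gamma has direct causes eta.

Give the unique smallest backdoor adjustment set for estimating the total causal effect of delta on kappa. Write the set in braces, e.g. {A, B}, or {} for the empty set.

{}

Variables eligible for adjustment (non-descendants of delta, excluding delta and kappa): {beta, eta, gamma, lam}.
Backdoor paths from delta to kappa:
  P1: delta <- eta -> gamma -> mu <- kappa
Each backdoor path contains an unconditioned collider, so every path is already blocked with the empty conditioning set:
  P1: blocked at collider mu (neither it nor any descendant is in the conditioning set).
The empty set is therefore the unique smallest valid set.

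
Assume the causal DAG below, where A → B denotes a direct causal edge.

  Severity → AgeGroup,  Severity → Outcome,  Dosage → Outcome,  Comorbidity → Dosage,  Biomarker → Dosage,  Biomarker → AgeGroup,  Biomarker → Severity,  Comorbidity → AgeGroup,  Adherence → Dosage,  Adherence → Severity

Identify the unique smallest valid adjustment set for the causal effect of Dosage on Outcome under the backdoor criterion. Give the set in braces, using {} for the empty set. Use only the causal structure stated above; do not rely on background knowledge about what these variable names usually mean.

{Severity}

Variables eligible for adjustment (non-descendants of Dosage, excluding Dosage and Outcome): {Adherence, AgeGroup, Biomarker, Comorbidity, Severity}.
Backdoor paths from Dosage to Outcome:
  P1: Dosage <- Adherence -> Severity -> Outcome
  P2: Dosage <- Comorbidity -> AgeGroup <- Biomarker -> Severity -> Outcome
  P3: Dosage <- Comorbidity -> AgeGroup <- Severity -> Outcome
  P4: Dosage <- Biomarker -> Severity -> Outcome
  P5: Dosage <- Biomarker -> AgeGroup <- Severity -> Outcome
The empty set is not sufficient: P1 (Dosage <- Adherence -> Severity -> Outcome) has no collider blocking it and no conditioned non-collider, so it is open.
Try {Severity}:
  P1: blocked at chain node Severity ∈ conditioning set.
  P2: blocked at collider AgeGroup (neither it nor any descendant is in the conditioning set).
  P3: blocked at collider AgeGroup (neither it nor any descendant is in the conditioning set).
  P4: blocked at chain node Severity ∈ conditioning set.
  P5: blocked at collider AgeGroup (neither it nor any descendant is in the conditioning set).
{Severity} contains no descendant of Dosage and blocks every backdoor path.
No other singleton works — e.g. {Adherence} leaves P4 open — so {Severity} is the unique smallest valid adjustment set.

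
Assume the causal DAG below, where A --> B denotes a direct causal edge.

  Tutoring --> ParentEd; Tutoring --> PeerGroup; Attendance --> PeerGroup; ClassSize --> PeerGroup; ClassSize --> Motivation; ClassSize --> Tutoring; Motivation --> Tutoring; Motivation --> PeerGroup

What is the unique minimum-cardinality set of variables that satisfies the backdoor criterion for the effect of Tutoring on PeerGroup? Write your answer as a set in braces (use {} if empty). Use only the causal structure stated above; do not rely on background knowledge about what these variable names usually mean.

{ClassSize, Motivation}

Variables eligible for adjustment (non-descendants of Tutoring, excluding Tutoring and PeerGroup): {Attendance, ClassSize, Motivation}.
Backdoor paths from Tutoring to PeerGroup:
  P1: Tutoring <- ClassSize -> Motivation -> PeerGroup
  P2: Tutoring <- ClassSize -> PeerGroup
  P3: Tutoring <- Motivation <- ClassSize -> PeerGroup
  P4: Tutoring <- Motivation -> PeerGroup
The empty set is not sufficient: P1 (Tutoring <- ClassSize -> Motivation -> PeerGroup) has no collider blocking it and no conditioned non-collider, so it is open.
Try {ClassSize, Motivation}:
  P1: blocked at fork node ClassSize ∈ conditioning set.
  P2: blocked at fork node ClassSize ∈ conditioning set.
  P3: blocked at chain node Motivation ∈ conditioning set.
  P4: blocked at fork node Motivation ∈ conditioning set.
{ClassSize, Motivation} contains no descendant of Tutoring and blocks every backdoor path.
Every element of {ClassSize, Motivation} is needed (dropping ClassSize leaves P2 open; dropping Motivation leaves P4 open), so no proper subset is valid.
Among all size-2 subsets of the eligible variables, only {ClassSize, Motivation} blocks every backdoor path, so it is the unique smallest valid adjustment set.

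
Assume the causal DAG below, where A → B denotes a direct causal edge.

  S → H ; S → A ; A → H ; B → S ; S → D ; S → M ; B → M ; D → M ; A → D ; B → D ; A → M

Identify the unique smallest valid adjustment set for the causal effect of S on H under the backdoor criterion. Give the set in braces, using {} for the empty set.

{}

Variables eligible for adjustment (non-descendants of S, excluding S and H): {B}.
Backdoor paths from S to H:
  P1: S <- B -> D <- A -> H
  P2: S <- B -> D -> M <- A -> H
  P3: S <- B -> M <- A -> H
  P4: S <- B -> M <- D <- A -> H
Each backdoor path contains an unconditioned collider, so every path is already blocked with the empty conditioning set:
  P1: blocked at collider D (neither it nor any descendant is in the conditioning set).
  P2: blocked at collider M (neither it nor any descendant is in the conditioning set).
  P3: blocked at collider M (neither it nor any descendant is in the conditioning set).
  P4: blocked at collider M (neither it nor any descendant is in the conditioning set).
The empty set is therefore the unique smallest valid set.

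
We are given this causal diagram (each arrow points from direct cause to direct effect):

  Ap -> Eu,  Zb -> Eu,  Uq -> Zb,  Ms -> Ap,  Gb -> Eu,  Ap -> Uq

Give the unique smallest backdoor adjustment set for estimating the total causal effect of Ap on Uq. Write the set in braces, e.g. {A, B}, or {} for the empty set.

Variables eligible for adjustment (non-descendants of Ap, excluding Ap and Uq): {Gb, Ms}.
Backdoor paths from Ap to Uq:
  (none)
With no backdoor paths the empty set already satisfies the criterion, and it is trivially minimal.

{}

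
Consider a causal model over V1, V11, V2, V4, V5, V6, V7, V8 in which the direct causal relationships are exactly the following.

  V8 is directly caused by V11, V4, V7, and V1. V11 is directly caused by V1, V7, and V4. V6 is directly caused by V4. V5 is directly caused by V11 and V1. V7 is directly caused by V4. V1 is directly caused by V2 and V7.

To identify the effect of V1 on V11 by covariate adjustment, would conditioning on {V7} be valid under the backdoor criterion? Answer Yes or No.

Yes

Backdoor paths from V1 to V11 (paths whose first edge points into V1):
  P1: V1 <- V7 <- V4 -> V11
  P2: V1 <- V7 <- V4 -> V8 <- V11
  P3: V1 <- V7 -> V11
  P4: V1 <- V7 -> V8 <- V4 -> V11
  P5: V1 <- V7 -> V8 <- V11
Condition 1 (no descendant of V1 in the set): holds — descendants of V1 are {V11, V5, V8}; none are in {V7}.
Condition 2 (every backdoor path blocked by {V7}):
  P1: blocked at chain node V7 ∈ conditioning set.
  P2: blocked at chain node V7 ∈ conditioning set.
  P3: blocked at fork node V7 ∈ conditioning set.
  P4: blocked at fork node V7 ∈ conditioning set.
  P5: blocked at fork node V7 ∈ conditioning set.
{V7} satisfies the backdoor criterion.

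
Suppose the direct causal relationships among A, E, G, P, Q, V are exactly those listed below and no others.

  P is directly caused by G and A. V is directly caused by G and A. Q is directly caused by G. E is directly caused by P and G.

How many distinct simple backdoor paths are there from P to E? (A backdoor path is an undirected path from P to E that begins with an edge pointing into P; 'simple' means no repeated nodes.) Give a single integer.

A backdoor path from P to E is any simple undirected path whose first edge points into P (i.e. leaves P via a parent).
Parents of P: {A, G}.
Enumerating:
  P1: P <- G -> E
  P2: P <- A -> V <- G -> E
That exhausts the simple backdoor paths. Count: 2.

2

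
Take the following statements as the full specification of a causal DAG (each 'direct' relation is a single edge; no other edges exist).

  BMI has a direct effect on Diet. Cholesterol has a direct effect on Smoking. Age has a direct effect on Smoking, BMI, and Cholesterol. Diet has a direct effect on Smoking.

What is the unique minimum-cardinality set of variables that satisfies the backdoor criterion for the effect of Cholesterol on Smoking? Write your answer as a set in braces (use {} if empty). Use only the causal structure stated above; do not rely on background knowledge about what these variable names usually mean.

{Age}

Variables eligible for adjustment (non-descendants of Cholesterol, excluding Cholesterol and Smoking): {Age, BMI, Diet}.
Backdoor paths from Cholesterol to Smoking:
  P1: Cholesterol <- Age -> BMI -> Diet -> Smoking
  P2: Cholesterol <- Age -> Smoking
The empty set is not sufficient: P1 (Cholesterol <- Age -> BMI -> Diet -> Smoking) has no collider blocking it and no conditioned non-collider, so it is open.
Try {Age}:
  P1: blocked at fork node Age ∈ conditioning set.
  P2: blocked at fork node Age ∈ conditioning set.
{Age} contains no descendant of Cholesterol and blocks every backdoor path.
No other singleton works — e.g. {BMI} leaves P2 open — so {Age} is the unique smallest valid adjustment set.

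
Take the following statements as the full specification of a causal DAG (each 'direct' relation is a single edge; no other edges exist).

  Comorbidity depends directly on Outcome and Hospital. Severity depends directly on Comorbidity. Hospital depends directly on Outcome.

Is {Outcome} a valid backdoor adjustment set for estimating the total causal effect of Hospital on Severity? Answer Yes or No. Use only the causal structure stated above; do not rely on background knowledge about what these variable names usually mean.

Yes

Backdoor paths from Hospital to Severity (paths whose first edge points into Hospital):
  P1: Hospital <- Outcome -> Comorbidity -> Severity
Condition 1 (no descendant of Hospital in the set): holds — descendants of Hospital are {Comorbidity, Severity}; none are in {Outcome}.
Condition 2 (every backdoor path blocked by {Outcome}):
  P1: blocked at fork node Outcome ∈ conditioning set.
{Outcome} satisfies the backdoor criterion.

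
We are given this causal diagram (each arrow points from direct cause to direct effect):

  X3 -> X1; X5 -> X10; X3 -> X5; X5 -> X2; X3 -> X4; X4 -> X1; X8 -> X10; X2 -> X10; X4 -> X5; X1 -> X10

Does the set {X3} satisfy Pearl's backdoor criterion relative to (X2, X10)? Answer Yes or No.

No

Backdoor paths from X2 to X10 (paths whose first edge points into X2):
  P1: X2 <- X5 <- X3 -> X4 -> X1 -> X10
  P2: X2 <- X5 <- X3 -> X1 -> X10
  P3: X2 <- X5 <- X4 <- X3 -> X1 -> X10
  P4: X2 <- X5 <- X4 -> X1 -> X10
  P5: X2 <- X5 -> X10
Condition 1 (no descendant of X2 in the set): holds — descendants of X2 are {X10}; none are in {X3}.
Condition 2 (every backdoor path blocked by {X3}):
  P1: blocked at fork node X3 ∈ conditioning set.
  P2: blocked at fork node X3 ∈ conditioning set.
  P3: blocked at fork node X3 ∈ conditioning set.
  P4: open — no interior node is in the conditioning set.
  P5: open — no interior node is in the conditioning set.
{X3} does not satisfy the backdoor criterion.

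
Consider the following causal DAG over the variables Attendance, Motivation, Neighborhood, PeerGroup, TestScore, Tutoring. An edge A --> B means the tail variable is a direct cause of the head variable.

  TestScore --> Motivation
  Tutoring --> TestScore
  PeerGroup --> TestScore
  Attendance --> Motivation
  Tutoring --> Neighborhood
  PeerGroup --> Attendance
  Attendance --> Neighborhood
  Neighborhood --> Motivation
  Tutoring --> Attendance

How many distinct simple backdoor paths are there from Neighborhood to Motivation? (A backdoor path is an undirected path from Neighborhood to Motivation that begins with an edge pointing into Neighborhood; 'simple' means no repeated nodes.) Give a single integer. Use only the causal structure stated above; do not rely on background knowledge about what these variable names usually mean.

A backdoor path from Neighborhood to Motivation is any simple undirected path whose first edge points into Neighborhood (i.e. leaves Neighborhood via a parent).
Parents of Neighborhood: {Attendance, Tutoring}.
Enumerating:
  P1: Neighborhood <- Tutoring -> Attendance <- PeerGroup -> TestScore -> Motivation
  P2: Neighborhood <- Tutoring -> Attendance -> Motivation
  P3: Neighborhood <- Tutoring -> TestScore <- PeerGroup -> Attendance -> Motivation
  P4: Neighborhood <- Tutoring -> TestScore -> Motivation
  P5: Neighborhood <- Attendance <- PeerGroup -> TestScore -> Motivation
  P6: Neighborhood <- Attendance <- Tutoring -> TestScore -> Motivation
  P7: Neighborhood <- Attendance -> Motivation
That exhausts the simple backdoor paths. Count: 7.

7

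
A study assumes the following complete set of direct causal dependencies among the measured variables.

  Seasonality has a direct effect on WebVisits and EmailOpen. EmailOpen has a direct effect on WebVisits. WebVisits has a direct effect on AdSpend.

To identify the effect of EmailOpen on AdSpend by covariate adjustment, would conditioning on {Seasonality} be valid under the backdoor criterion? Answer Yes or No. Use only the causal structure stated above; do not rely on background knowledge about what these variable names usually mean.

Backdoor paths from EmailOpen to AdSpend (paths whose first edge points into EmailOpen):
  P1: EmailOpen <- Seasonality -> WebVisits -> AdSpend
Condition 1 (no descendant of EmailOpen in the set): holds — descendants of EmailOpen are {AdSpend, WebVisits}; none are in {Seasonality}.
Condition 2 (every backdoor path blocked by {Seasonality}):
  P1: blocked at fork node Seasonality ∈ conditioning set.
{Seasonality} satisfies the backdoor criterion.

Yes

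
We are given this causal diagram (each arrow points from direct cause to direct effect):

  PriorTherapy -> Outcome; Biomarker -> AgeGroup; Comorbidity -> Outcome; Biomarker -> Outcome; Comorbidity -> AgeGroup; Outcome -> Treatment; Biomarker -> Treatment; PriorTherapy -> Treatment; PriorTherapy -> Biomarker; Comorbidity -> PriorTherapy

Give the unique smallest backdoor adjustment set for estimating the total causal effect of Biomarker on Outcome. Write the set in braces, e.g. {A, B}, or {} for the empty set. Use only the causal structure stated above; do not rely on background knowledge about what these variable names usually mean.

{PriorTherapy}

Variables eligible for adjustment (non-descendants of Biomarker, excluding Biomarker and Outcome): {Comorbidity, PriorTherapy}.
Backdoor paths from Biomarker to Outcome:
  P1: Biomarker <- PriorTherapy <- Comorbidity -> Outcome
  P2: Biomarker <- PriorTherapy -> Outcome
  P3: Biomarker <- PriorTherapy -> Treatment <- Outcome
The empty set is not sufficient: P1 (Biomarker <- PriorTherapy <- Comorbidity -> Outcome) has no collider blocking it and no conditioned non-collider, so it is open.
Try {PriorTherapy}:
  P1: blocked at chain node PriorTherapy ∈ conditioning set.
  P2: blocked at fork node PriorTherapy ∈ conditioning set.
  P3: blocked at fork node PriorTherapy ∈ conditioning set.
{PriorTherapy} contains no descendant of Biomarker and blocks every backdoor path.
No other singleton works — e.g. {Comorbidity} leaves P2 open — so {PriorTherapy} is the unique smallest valid adjustment set.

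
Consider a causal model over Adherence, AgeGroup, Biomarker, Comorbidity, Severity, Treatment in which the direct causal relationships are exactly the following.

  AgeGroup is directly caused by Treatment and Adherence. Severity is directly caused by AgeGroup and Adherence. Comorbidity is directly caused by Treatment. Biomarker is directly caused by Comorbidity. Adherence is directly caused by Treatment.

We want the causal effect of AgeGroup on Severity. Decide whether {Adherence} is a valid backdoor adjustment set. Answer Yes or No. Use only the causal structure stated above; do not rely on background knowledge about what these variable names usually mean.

Yes

Backdoor paths from AgeGroup to Severity (paths whose first edge points into AgeGroup):
  P1: AgeGroup <- Treatment -> Adherence -> Severity
  P2: AgeGroup <- Adherence -> Severity
Condition 1 (no descendant of AgeGroup in the set): holds — descendants of AgeGroup are {Severity}; none are in {Adherence}.
Condition 2 (every backdoor path blocked by {Adherence}):
  P1: blocked at chain node Adherence ∈ conditioning set.
  P2: blocked at fork node Adherence ∈ conditioning set.
{Adherence} satisfies the backdoor criterion.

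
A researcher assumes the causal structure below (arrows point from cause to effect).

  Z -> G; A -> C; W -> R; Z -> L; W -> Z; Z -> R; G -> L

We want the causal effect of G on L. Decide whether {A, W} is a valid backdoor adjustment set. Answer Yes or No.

Backdoor paths from G to L (paths whose first edge points into G):
  P1: G <- Z -> L
Condition 1 (no descendant of G in the set): holds — descendants of G are {L}; none are in {A, W}.
Condition 2 (every backdoor path blocked by {A, W}):
  P1: open — no interior node is in the conditioning set.
{A, W} does not satisfy the backdoor criterion.

No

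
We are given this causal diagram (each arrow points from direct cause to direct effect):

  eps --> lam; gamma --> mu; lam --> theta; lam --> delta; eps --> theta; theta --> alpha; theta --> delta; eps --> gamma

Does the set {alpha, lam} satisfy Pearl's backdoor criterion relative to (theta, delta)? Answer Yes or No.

Backdoor paths from theta to delta (paths whose first edge points into theta):
  P1: theta <- eps -> lam -> delta
  P2: theta <- lam -> delta
Condition 1 (no descendant of theta in the set): FAILS — alpha is a descendant of theta.
Condition 2 (every backdoor path blocked by {alpha, lam}):
  P1: blocked at chain node lam ∈ conditioning set.
  P2: blocked at fork node lam ∈ conditioning set.
{alpha, lam} does not satisfy the backdoor criterion.

No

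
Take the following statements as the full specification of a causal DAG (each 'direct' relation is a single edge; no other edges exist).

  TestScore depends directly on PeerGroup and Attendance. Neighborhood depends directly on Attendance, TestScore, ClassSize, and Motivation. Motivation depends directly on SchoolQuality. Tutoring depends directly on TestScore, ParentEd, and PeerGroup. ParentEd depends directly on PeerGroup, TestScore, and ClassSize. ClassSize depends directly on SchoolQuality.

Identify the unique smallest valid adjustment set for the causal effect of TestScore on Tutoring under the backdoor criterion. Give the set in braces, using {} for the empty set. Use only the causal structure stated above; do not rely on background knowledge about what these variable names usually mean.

{PeerGroup}

Variables eligible for adjustment (non-descendants of TestScore, excluding TestScore and Tutoring): {Attendance, ClassSize, Motivation, PeerGroup, SchoolQuality}.
Backdoor paths from TestScore to Tutoring:
  P1: TestScore <- PeerGroup -> ParentEd -> Tutoring
  P2: TestScore <- PeerGroup -> Tutoring
  P3: TestScore <- Attendance -> Neighborhood <- ClassSize -> ParentEd <- PeerGroup -> Tutoring
  P4: TestScore <- Attendance -> Neighborhood <- ClassSize -> ParentEd -> Tutoring
  P5: TestScore <- Attendance -> Neighborhood <- Motivation <- SchoolQuality -> ClassSize -> ParentEd <- PeerGroup -> Tutoring
  P6: TestScore <- Attendance -> Neighborhood <- Motivation <- SchoolQuality -> ClassSize -> ParentEd -> Tutoring
The empty set is not sufficient: P1 (TestScore <- PeerGroup -> ParentEd -> Tutoring) has no collider blocking it and no conditioned non-collider, so it is open.
Try {PeerGroup}:
  P1: blocked at fork node PeerGroup ∈ conditioning set.
  P2: blocked at fork node PeerGroup ∈ conditioning set.
  P3: blocked at collider Neighborhood (neither it nor any descendant is in the conditioning set).
  P4: blocked at collider Neighborhood (neither it nor any descendant is in the conditioning set).
  P5: blocked at collider Neighborhood (neither it nor any descendant is in the conditioning set).
  P6: blocked at collider Neighborhood (neither it nor any descendant is in the conditioning set).
{PeerGroup} contains no descendant of TestScore and blocks every backdoor path.
No other singleton works — e.g. {SchoolQuality} leaves P1 open — so {PeerGroup} is the unique smallest valid adjustment set.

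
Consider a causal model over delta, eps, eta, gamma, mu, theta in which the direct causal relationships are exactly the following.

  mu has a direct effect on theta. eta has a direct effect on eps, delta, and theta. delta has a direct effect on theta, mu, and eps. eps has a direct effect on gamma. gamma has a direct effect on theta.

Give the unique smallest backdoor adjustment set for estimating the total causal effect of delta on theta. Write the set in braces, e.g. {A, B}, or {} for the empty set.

Variables eligible for adjustment (non-descendants of delta, excluding delta and theta): {eta}.
Backdoor paths from delta to theta:
  P1: delta <- eta -> eps -> gamma -> theta
  P2: delta <- eta -> theta
The empty set is not sufficient: P1 (delta <- eta -> eps -> gamma -> theta) has no collider blocking it and no conditioned non-collider, so it is open.
Try {eta}:
  P1: blocked at fork node eta ∈ conditioning set.
  P2: blocked at fork node eta ∈ conditioning set.
{eta} contains no descendant of delta and blocks every backdoor path.
{eta} is the unique smallest valid adjustment set.

{eta}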